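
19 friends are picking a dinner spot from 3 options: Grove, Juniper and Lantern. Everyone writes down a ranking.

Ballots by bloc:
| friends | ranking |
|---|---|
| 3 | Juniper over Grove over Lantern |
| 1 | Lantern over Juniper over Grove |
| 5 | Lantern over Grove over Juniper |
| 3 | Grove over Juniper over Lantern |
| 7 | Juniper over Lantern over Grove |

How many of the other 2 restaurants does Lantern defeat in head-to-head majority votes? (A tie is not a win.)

Lantern against each rival (19 friends):
Lantern vs Grove: 1+5+7 = 13 for Lantern, 6 for Grove — Lantern by 13–6.
Lantern vs Juniper: Lantern is ranked higher on 1+5 = 6 ballots, Juniper on 13. Juniper wins 13–6.
Lantern beats Grove; loses to Juniper — 1 pairwise win.

1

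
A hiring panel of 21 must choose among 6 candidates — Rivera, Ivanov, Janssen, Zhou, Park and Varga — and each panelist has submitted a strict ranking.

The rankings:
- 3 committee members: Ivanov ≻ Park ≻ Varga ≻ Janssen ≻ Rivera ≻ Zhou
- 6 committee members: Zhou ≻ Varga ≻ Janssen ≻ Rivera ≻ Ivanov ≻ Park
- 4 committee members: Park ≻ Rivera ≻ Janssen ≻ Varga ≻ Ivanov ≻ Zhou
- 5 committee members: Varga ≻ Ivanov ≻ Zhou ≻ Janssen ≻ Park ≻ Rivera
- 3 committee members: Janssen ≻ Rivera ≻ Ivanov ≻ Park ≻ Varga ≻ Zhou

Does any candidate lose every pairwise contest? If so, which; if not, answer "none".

none

Pairwise majorities:
Rivera vs Ivanov: 6+4+3 = 13 for Rivera, 8 for Ivanov — Rivera by 13–8.
Rivera vs Janssen: 4 for Rivera, 17 for Janssen — Janssen by 17–4.
Rivera vs Zhou: Rivera preferred on 3+4+3 = 10 ballots; Zhou wins 11–10.
Rivera vs Park: Rivera preferred on 6+3 = 9 ballots; Park wins 12–9.
Rivera vs Varga: Rivera preferred on 4+3 = 7 ballots; Varga wins 14–7.
Ivanov vs Janssen: 8 to 13, Janssen.
Ivanov vs Zhou: Ivanov, 15–6.
Ivanov–Park: Ivanov 17–4.
Ivanov vs Varga: Varga, 15–6.
Janssen vs Zhou: Zhou, 11–10.
Janssen–Park: Janssen 14–7.
Janssen–Varga: Varga 14–7.
Zhou vs Park: Zhou wins 11–10.
Zhou–Varga: Varga 15–6.
Park vs Varga: Varga wins 11–10.
Each candidate has at least one pairwise win (Rivera beats Ivanov; Ivanov beats Zhou; Janssen beats Rivera; Zhou beats Rivera; Park beats Rivera; Varga beats Rivera) — no Condorcet loser.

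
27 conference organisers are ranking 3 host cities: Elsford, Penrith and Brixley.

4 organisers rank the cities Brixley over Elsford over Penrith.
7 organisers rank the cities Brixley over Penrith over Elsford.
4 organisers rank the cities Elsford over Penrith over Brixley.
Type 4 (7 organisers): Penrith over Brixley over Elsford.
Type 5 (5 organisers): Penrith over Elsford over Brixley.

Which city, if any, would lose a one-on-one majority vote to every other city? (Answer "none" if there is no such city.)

Elsford

Head-to-head results (27 organisers):
Elsford vs Penrith: Elsford preferred on 4+4 = 8 ballots; Penrith wins 19–8.
Elsford vs Brixley: 9 to 18, Brixley.
Penrith vs Brixley: Penrith is ranked higher on 4+7+5 = 16 ballots, Brixley on 11. Penrith wins 16–11.
Elsford loses to every other city — it is the Condorcet loser.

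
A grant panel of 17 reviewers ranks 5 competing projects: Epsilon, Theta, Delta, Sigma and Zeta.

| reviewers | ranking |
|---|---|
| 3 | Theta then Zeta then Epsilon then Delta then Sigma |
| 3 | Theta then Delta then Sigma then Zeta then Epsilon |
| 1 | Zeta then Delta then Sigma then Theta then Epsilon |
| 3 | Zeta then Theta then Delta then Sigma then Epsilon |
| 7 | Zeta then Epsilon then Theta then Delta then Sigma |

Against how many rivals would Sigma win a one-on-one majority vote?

0

Sigma against each rival (17 reviewers):
Sigma–Epsilon: Epsilon 10–7.
Sigma vs Theta: Theta wins 16–1.
Sigma vs Delta: 0 to 17, Delta.
Sigma vs Zeta: 3 to 14, Zeta.
Sigma beats no one; loses to Epsilon, Theta, Delta, Zeta — 0 pairwise wins.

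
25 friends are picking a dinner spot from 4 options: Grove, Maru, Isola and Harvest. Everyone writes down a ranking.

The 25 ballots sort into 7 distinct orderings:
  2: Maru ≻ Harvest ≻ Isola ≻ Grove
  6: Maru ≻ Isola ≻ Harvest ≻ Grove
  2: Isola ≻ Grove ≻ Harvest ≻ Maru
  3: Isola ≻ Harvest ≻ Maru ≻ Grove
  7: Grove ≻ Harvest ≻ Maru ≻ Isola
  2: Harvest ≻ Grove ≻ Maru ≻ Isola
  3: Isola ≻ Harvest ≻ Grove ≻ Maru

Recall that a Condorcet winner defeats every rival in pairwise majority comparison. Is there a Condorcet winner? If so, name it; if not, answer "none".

Pairwise majorities:
Grove vs Maru: 2+7+2+3 = 14 for Grove, 11 for Maru — Grove by 14–11.
Grove vs Isola: Grove is ranked higher on 7+2 = 9 ballots, Isola on 16. Isola wins 16–9.
Grove vs Harvest: 2+7 = 9 for Grove, 16 for Harvest — Harvest by 16–9.
Maru vs Isola: Maru preferred on 2+6+7+2 = 17 ballots; Maru wins 17–8.
Maru vs Harvest: 2+6 = 8 for Maru, 17 for Harvest — Harvest by 17–8.
Isola vs Harvest: 14 to 11, Isola.
Every restaurant loses at least once (Grove loses to Isola; Maru loses to Grove; Isola loses to Maru; Harvest loses to Isola). The majority relation contains the cycle Grove > Maru > Isola > Grove, so there is no Condorcet winner.

none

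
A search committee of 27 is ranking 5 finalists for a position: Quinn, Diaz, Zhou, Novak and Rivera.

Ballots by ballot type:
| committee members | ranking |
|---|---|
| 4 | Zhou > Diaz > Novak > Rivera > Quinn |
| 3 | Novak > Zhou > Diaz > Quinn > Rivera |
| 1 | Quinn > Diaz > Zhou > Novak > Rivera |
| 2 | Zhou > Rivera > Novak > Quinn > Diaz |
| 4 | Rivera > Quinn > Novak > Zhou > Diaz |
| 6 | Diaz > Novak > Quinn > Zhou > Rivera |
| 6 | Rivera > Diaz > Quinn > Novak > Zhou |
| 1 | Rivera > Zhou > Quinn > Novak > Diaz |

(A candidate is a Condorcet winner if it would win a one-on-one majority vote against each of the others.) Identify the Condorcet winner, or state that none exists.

Head-to-head results (27 committee members):
Quinn vs Diaz: Diaz, 19–8.
Quinn–Zhou: Quinn 17–10.
Quinn–Novak: Novak 15–12.
Quinn vs Rivera: Quinn is ranked higher on 3+1+6 = 10 ballots, Rivera on 17. Rivera wins 17–10.
Diaz vs Zhou: Zhou wins 14–13.
Diaz vs Novak: Diaz is ranked higher on 4+1+6+6 = 17 ballots, Novak on 10. Diaz wins 17–10.
Diaz vs Rivera: Diaz, 14–13.
Zhou–Novak: Novak 19–8.
Zhou–Rivera: Zhou 16–11.
Novak vs Rivera: Novak wins 14–13.
No candidate is unbeaten: Quinn loses to Diaz; Diaz loses to Zhou; Zhou loses to Quinn; Novak loses to Diaz; Rivera loses to Diaz. In particular Quinn → Zhou → Diaz → Quinn is a majority cycle — no Condorcet winner exists.

none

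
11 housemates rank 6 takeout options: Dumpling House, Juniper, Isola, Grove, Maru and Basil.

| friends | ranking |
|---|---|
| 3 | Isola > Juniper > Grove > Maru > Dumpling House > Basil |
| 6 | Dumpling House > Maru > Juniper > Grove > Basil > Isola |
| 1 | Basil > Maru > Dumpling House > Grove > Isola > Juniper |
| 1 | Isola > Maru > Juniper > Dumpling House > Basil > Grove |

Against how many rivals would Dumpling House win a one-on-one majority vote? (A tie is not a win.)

Dumpling House against each rival (11 friends):
Dumpling House vs Juniper: Dumpling House, 7–4.
Dumpling House vs Isola: Dumpling House wins 7–4.
Dumpling House vs Grove: 8 to 3, Dumpling House.
Dumpling House vs Maru: 6 for Dumpling House, 5 for Maru — Dumpling House by 6–5.
Dumpling House vs Basil: Dumpling House preferred on 3+6+1 = 10 ballots; Dumpling House wins 10–1.
Dumpling House beats Juniper, Isola, Grove, Maru, Basil — 5 pairwise wins.

5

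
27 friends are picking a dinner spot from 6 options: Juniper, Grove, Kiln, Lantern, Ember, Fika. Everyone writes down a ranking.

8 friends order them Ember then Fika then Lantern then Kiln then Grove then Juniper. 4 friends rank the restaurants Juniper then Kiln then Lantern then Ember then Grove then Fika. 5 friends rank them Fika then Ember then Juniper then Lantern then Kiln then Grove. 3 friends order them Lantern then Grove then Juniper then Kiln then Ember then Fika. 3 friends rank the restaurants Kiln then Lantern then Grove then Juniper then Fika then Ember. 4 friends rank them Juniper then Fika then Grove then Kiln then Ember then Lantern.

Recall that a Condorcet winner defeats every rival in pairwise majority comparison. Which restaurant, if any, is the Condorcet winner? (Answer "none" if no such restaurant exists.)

Pairwise majorities:
Juniper vs Grove: Grove wins 14–13.
Juniper vs Kiln: Juniper wins 16–11.
Juniper vs Lantern: Lantern wins 14–13.
Juniper vs Ember: Juniper, 14–13.
Juniper vs Fika: Juniper, 14–13.
Grove–Kiln: Kiln 20–7.
Grove vs Lantern: Lantern wins 23–4.
Grove vs Ember: Ember wins 17–10.
Grove vs Fika: Fika, 17–10.
Kiln–Lantern: Lantern 16–11.
Kiln vs Ember: Kiln, 14–13.
Kiln vs Fika: Fika wins 17–10.
Lantern–Ember: Ember 17–10.
Lantern vs Fika: Fika wins 17–10.
Ember vs Fika: Ember wins 15–12.
No restaurant is unbeaten: Juniper loses to Grove; Grove loses to Kiln; Kiln loses to Juniper; Lantern loses to Ember; Ember loses to Juniper; Fika loses to Juniper. In particular Juniper → Kiln → Grove → Juniper is a majority cycle — no Condorcet winner exists.

none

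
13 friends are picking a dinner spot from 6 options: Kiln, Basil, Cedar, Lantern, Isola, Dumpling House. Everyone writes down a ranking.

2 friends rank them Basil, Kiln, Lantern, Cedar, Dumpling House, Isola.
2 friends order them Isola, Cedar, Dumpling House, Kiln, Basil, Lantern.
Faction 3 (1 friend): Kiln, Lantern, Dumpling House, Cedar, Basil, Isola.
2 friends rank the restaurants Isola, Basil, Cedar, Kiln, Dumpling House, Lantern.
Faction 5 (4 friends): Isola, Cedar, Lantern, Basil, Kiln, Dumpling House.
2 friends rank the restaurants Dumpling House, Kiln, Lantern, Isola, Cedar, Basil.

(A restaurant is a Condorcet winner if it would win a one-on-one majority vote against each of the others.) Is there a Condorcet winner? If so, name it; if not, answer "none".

Pairwise majorities:
Kiln vs Basil: Kiln preferred on 2+1+2 = 5 ballots; Basil wins 8–5.
Kiln vs Cedar: Kiln is ranked higher on 2+1+2 = 5 ballots, Cedar on 8. Cedar wins 8–5.
Kiln vs Lantern: Kiln is ranked higher on 2+2+1+2+2 = 9 ballots, Lantern on 4. Kiln wins 9–4.
Kiln vs Isola: Kiln preferred on 2+1+2 = 5 ballots; Isola wins 8–5.
Kiln vs Dumpling House: Kiln is ranked higher on 2+1+2+4 = 9 ballots, Dumpling House on 4. Kiln wins 9–4.
Basil vs Cedar: Basil is ranked higher on 2+2 = 4 ballots, Cedar on 9. Cedar wins 9–4.
Basil vs Lantern: Basil is ranked higher on 2+2+2 = 6 ballots, Lantern on 7. Lantern wins 7–6.
Basil vs Isola: Basil preferred on 2+1 = 3 ballots; Isola wins 10–3.
Basil vs Dumpling House: Basil is ranked higher on 2+2+4 = 8 ballots, Dumpling House on 5. Basil wins 8–5.
Cedar vs Lantern: 8 to 5, Cedar.
Cedar vs Isola: 2+1 = 3 for Cedar, 10 for Isola — Isola by 10–3.
Cedar vs Dumpling House: 2+2+2+4 = 10 for Cedar, 3 for Dumpling House — Cedar by 10–3.
Lantern vs Isola: 5 to 8, Isola.
Lantern vs Dumpling House: 7 to 6, Lantern.
Isola vs Dumpling House: Isola preferred on 2+2+4 = 8 ballots; Isola wins 8–5.
Only Isola has no losses; Isola is the Condorcet winner.

Isola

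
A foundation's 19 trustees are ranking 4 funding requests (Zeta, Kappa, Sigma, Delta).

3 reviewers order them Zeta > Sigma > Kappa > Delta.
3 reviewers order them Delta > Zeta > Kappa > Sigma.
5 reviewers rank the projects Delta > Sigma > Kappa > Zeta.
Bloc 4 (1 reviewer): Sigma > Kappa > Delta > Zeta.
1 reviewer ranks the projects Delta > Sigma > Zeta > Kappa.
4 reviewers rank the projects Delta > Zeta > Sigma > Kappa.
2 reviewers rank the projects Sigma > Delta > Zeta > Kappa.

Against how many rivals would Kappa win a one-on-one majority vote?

Kappa against each rival (19 reviewers):
Kappa vs Zeta: 6 to 13, Zeta.
Kappa vs Sigma: Sigma, 16–3.
Kappa vs Delta: Kappa preferred on 3+1 = 4 ballots; Delta wins 15–4.
Kappa beats no one; loses to Zeta, Sigma, Delta — 0 pairwise wins.

0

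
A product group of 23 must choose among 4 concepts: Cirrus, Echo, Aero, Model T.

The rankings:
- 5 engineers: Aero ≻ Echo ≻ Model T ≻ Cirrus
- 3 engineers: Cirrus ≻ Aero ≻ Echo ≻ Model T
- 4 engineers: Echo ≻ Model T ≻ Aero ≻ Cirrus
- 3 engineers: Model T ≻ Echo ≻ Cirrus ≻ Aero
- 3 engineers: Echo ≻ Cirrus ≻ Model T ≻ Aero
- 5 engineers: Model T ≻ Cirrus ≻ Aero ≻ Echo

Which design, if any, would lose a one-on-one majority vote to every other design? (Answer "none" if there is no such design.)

none

Pairwise majorities:
Cirrus vs Echo: Echo wins 15–8.
Cirrus vs Aero: 3+3+3+5 = 14 for Cirrus, 9 for Aero — Cirrus by 14–9.
Cirrus vs Model T: Model T, 17–6.
Echo vs Aero: 10 to 13, Aero.
Echo vs Model T: 15 to 8, Echo.
Aero–Model T: Model T 15–8.
Every design wins at least one matchup (Cirrus beats Aero; Echo beats Cirrus; Aero beats Echo; Model T beats Cirrus), so there is no Condorcet loser.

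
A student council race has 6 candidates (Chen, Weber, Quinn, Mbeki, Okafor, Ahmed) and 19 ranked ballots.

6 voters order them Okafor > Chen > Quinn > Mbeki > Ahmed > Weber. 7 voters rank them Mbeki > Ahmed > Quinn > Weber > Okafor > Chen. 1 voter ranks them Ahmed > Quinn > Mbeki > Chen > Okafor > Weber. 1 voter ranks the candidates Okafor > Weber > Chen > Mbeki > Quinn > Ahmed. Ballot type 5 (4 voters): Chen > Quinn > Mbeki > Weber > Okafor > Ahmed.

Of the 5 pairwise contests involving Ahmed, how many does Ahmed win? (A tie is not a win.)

Ahmed against each rival (19 voters):
Ahmed vs Chen: Ahmed preferred on 7+1 = 8 ballots; Chen wins 11–8.
Ahmed–Weber: Ahmed 14–5.
Ahmed vs Quinn: Quinn, 11–8.
Ahmed vs Mbeki: Mbeki, 18–1.
Ahmed vs Okafor: Okafor, 11–8.
Ahmed beats Weber; loses to Chen, Quinn, Mbeki, Okafor — 1 pairwise win.

1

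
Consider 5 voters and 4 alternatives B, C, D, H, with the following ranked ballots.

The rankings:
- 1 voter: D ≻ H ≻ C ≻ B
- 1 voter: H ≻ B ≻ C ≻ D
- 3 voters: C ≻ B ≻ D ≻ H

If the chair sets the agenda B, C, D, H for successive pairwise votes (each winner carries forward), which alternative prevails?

Round 1: B vs C — 1–4, C advances.
Round 2: C vs D — 4–1, C advances.
Round 3: C vs H — 3–2, C advances.
The agenda winner is C.

C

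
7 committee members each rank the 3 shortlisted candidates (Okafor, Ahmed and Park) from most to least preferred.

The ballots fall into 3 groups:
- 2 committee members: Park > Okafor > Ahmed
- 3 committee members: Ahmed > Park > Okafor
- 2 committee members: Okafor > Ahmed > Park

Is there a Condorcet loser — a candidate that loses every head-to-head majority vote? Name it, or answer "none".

Pairwise majorities:
Okafor vs Ahmed: Okafor wins 4–3.
Okafor–Park: Park 5–2.
Ahmed vs Park: Ahmed, 5–2.
Each candidate has at least one pairwise win (Okafor beats Ahmed; Ahmed beats Park; Park beats Okafor) — no Condorcet loser.

none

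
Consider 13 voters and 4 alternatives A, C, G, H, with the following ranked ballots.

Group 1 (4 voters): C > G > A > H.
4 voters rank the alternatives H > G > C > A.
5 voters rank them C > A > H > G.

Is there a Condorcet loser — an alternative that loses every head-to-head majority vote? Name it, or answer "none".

none

Head-to-head results (13 voters):
A vs C: 0 for A, 13 for C — C by 13–0.
A vs G: A is ranked higher on 5 ballots, G on 8. G wins 8–5.
A vs H: 9 to 4, A.
C–G: C 9–4.
C vs H: C preferred on 4+5 = 9 ballots; C wins 9–4.
G–H: H 9–4.
No alternative is winless: A beats H; C beats A; G beats A; H beats G. There is no Condorcet loser.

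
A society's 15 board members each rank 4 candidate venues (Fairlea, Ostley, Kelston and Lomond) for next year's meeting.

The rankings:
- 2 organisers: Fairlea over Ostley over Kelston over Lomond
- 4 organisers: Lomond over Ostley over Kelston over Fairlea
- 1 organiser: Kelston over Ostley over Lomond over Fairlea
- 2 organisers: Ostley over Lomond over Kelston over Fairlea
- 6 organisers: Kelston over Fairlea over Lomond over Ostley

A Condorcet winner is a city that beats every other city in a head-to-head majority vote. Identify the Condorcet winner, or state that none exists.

none

Pairwise majorities:
Fairlea vs Ostley: 2+6 = 8 for Fairlea, 7 for Ostley — Fairlea by 8–7.
Fairlea–Kelston: Kelston 13–2.
Fairlea vs Lomond: 2+6 = 8 for Fairlea, 7 for Lomond — Fairlea by 8–7.
Ostley vs Kelston: 2+4+2 = 8 for Ostley, 7 for Kelston — Ostley by 8–7.
Ostley vs Lomond: Ostley is ranked higher on 2+1+2 = 5 ballots, Lomond on 10. Lomond wins 10–5.
Kelston vs Lomond: Kelston, 9–6.
No city is unbeaten: Fairlea loses to Kelston; Ostley loses to Fairlea; Kelston loses to Ostley; Lomond loses to Fairlea. In particular Fairlea beats Ostley beats Kelston beats Fairlea is a majority cycle — no Condorcet winner exists.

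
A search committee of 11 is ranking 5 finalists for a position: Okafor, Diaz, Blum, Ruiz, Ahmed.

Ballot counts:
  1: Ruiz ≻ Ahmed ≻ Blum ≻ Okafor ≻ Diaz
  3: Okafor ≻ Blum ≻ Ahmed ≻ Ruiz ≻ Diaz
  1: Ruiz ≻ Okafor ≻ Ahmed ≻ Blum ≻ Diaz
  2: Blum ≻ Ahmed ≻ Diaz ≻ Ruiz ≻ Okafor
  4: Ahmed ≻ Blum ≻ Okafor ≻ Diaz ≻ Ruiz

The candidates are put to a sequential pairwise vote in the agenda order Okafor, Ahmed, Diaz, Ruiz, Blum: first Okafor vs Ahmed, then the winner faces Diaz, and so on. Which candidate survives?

Round 1: Okafor vs Ahmed — 4–7, Ahmed advances.
Round 2: Ahmed vs Diaz — 11–0, Ahmed advances.
Round 3: Ahmed vs Ruiz — 9–2, Ahmed advances.
Round 4: Ahmed vs Blum — 6–5, Ahmed advances.
The agenda winner is Ahmed.

Ahmed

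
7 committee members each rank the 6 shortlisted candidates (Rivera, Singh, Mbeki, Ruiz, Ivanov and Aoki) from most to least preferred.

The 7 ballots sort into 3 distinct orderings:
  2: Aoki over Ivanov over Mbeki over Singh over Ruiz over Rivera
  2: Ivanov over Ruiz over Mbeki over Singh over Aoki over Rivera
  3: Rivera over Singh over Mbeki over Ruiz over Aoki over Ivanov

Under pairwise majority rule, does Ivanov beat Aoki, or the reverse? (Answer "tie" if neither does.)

Aoki

Ballots ranking Ivanov above Aoki: 2.
Ballots ranking Aoki above Ivanov: 7 − 2 = 5.
Aoki wins the head-to-head 5–2.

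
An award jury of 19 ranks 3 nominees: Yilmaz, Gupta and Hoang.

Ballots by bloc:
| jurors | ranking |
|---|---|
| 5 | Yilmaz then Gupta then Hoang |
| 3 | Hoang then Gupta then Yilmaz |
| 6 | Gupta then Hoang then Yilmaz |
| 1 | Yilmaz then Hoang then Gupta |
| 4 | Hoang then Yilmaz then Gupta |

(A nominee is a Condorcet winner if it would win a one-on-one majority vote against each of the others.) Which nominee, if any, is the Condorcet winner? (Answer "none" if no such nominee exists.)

none

Check each pair by majority over 19 ballots:
Yilmaz vs Gupta: 5+1+4 = 10 for Yilmaz, 9 for Gupta — Yilmaz by 10–9.
Yilmaz vs Hoang: 5+1 = 6 for Yilmaz, 13 for Hoang — Hoang by 13–6.
Gupta vs Hoang: 5+6 = 11 for Gupta, 8 for Hoang — Gupta by 11–8.
Each nominee drops at least one matchup (Yilmaz loses to Hoang; Gupta loses to Yilmaz; Hoang loses to Gupta); the cycle Yilmaz beats Gupta beats Hoang beats Yilmaz rules out a Condorcet winner.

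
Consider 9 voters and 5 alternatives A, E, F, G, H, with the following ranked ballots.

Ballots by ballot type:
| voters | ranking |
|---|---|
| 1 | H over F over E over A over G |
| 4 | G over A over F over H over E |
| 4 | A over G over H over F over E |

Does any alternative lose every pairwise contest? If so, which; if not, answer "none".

Head-to-head results (9 voters):
A vs E: A wins 8–1.
A vs F: 8 to 1, A.
A vs G: 5 to 4, A.
A vs H: 4+4 = 8 for A, 1 for H — A by 8–1.
E vs F: F, 9–0.
E vs G: E preferred on 1 ballot; G wins 8–1.
E vs H: H wins 9–0.
F vs G: G wins 8–1.
F vs H: 4 to 5, H.
G–H: G 8–1.
Only E has no wins; E is the Condorcet loser.

E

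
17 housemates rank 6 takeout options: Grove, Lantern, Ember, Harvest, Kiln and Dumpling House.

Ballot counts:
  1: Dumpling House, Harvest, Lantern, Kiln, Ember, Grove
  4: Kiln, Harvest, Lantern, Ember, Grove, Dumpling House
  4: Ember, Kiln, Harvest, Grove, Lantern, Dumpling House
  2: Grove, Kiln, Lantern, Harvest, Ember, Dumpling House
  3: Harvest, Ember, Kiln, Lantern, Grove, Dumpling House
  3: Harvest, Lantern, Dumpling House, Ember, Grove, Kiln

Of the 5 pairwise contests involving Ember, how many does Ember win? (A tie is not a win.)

3

Ember against each rival (17 friends):
Ember vs Grove: Ember wins 15–2.
Ember vs Lantern: Lantern, 10–7.
Ember vs Harvest: Ember is ranked higher on 4 ballots, Harvest on 13. Harvest wins 13–4.
Ember vs Kiln: 4+3+3 = 10 for Ember, 7 for Kiln — Ember by 10–7.
Ember–Dumpling House: Ember 13–4.
Ember beats Grove, Kiln, Dumpling House; loses to Lantern, Harvest — 3 pairwise wins.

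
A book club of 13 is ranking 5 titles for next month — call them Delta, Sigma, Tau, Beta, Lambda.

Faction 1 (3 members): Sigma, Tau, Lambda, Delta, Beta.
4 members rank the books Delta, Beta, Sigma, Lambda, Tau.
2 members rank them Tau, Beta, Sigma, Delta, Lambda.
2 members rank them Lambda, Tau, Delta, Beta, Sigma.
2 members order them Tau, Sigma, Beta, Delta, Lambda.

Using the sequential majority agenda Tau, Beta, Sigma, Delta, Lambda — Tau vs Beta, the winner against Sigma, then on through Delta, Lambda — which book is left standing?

Sigma

Round 1: Tau vs Beta — 9–4, Tau advances.
Round 2: Tau vs Sigma — 6–7, Sigma advances.
Round 3: Sigma vs Delta — 7–6, Sigma advances.
Round 4: Sigma vs Lambda — 11–2, Sigma advances.
Sigma survives the agenda.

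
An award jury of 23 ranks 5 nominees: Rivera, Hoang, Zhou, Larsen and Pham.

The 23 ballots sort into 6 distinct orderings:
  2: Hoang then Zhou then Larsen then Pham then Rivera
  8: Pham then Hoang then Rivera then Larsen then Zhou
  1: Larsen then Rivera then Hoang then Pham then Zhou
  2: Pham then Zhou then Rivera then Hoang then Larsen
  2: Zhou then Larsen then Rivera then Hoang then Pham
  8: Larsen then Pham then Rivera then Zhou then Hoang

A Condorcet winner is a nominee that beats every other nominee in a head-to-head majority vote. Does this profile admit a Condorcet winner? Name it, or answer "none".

Pairwise majorities:
Rivera vs Hoang: 13 to 10, Rivera.
Rivera vs Zhou: 8+1+8 = 17 for Rivera, 6 for Zhou — Rivera by 17–6.
Rivera vs Larsen: 8+2 = 10 for Rivera, 13 for Larsen — Larsen by 13–10.
Rivera vs Pham: 3 to 20, Pham.
Hoang vs Zhou: Hoang is ranked higher on 2+8+1 = 11 ballots, Zhou on 12. Zhou wins 12–11.
Hoang vs Larsen: 2+8+2 = 12 for Hoang, 11 for Larsen — Hoang by 12–11.
Hoang vs Pham: Hoang preferred on 2+1+2 = 5 ballots; Pham wins 18–5.
Zhou vs Larsen: Zhou preferred on 2+2+2 = 6 ballots; Larsen wins 17–6.
Zhou vs Pham: 2+2 = 4 for Zhou, 19 for Pham — Pham by 19–4.
Larsen vs Pham: 13 to 10, Larsen.
Every nominee loses at least once (Rivera loses to Larsen; Hoang loses to Rivera; Zhou loses to Rivera; Larsen loses to Hoang; Pham loses to Larsen). The majority relation contains the cycle Rivera > Hoang > Larsen > Rivera, so there is no Condorcet winner.

none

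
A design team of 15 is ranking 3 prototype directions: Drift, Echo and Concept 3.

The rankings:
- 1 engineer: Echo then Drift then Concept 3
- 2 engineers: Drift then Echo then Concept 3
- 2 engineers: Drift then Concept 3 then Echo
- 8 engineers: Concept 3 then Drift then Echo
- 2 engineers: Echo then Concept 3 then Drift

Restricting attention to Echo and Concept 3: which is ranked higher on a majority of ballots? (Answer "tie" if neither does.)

Ballots ranking Echo above Concept 3: 1 + 2 + 2 = 5.
Ballots ranking Concept 3 above Echo: 15 − 5 = 10.
Concept 3 wins the head-to-head 10–5.

Concept 3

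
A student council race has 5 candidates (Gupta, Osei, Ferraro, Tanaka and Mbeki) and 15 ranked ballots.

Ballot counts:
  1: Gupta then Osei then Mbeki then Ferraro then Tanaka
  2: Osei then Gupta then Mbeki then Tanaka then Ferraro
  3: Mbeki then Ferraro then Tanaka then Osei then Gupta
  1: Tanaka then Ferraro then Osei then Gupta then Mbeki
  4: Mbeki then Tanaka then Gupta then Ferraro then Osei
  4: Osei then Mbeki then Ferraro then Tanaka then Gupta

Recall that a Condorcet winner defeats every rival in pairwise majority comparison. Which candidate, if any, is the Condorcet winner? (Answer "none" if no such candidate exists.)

none

Head-to-head results (15 voters):
Gupta vs Osei: Osei wins 10–5.
Gupta vs Ferraro: Ferraro, 8–7.
Gupta vs Tanaka: Tanaka, 12–3.
Gupta–Mbeki: Mbeki 11–4.
Osei vs Ferraro: Ferraro wins 8–7.
Osei vs Tanaka: Tanaka, 8–7.
Osei–Mbeki: Osei 8–7.
Ferraro vs Tanaka: Ferraro wins 8–7.
Ferraro vs Mbeki: Mbeki wins 14–1.
Tanaka–Mbeki: Mbeki 14–1.
Each candidate drops at least one matchup (Gupta loses to Osei; Osei loses to Ferraro; Ferraro loses to Mbeki; Tanaka loses to Ferraro; Mbeki loses to Osei); the cycle Osei → Mbeki → Ferraro → Osei rules out a Condorcet winner.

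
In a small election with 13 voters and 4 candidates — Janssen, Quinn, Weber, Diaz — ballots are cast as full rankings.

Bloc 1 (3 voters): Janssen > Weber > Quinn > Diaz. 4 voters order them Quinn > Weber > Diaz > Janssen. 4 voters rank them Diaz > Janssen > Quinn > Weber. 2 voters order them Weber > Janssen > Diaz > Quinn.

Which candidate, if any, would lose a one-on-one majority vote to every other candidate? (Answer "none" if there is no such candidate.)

Head-to-head results (13 voters):
Janssen vs Quinn: Janssen wins 9–4.
Janssen vs Weber: 3+4 = 7 for Janssen, 6 for Weber — Janssen by 7–6.
Janssen vs Diaz: 5 to 8, Diaz.
Quinn vs Weber: Quinn wins 8–5.
Quinn–Diaz: Quinn 7–6.
Weber vs Diaz: Weber preferred on 3+4+2 = 9 ballots; Weber wins 9–4.
No candidate is winless: Janssen beats Quinn; Quinn beats Weber; Weber beats Diaz; Diaz beats Janssen. There is no Condorcet loser.

none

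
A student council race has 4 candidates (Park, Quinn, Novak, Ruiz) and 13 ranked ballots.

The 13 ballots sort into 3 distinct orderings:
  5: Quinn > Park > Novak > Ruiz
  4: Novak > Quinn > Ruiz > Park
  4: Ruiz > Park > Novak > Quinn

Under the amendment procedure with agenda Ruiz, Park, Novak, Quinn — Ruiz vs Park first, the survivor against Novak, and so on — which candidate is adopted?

Novak

Round 1: Ruiz vs Park — 8–5, Ruiz advances.
Round 2: Ruiz vs Novak — 4–9, Novak advances.
Round 3: Novak vs Quinn — 8–5, Novak advances.
The agenda winner is Novak.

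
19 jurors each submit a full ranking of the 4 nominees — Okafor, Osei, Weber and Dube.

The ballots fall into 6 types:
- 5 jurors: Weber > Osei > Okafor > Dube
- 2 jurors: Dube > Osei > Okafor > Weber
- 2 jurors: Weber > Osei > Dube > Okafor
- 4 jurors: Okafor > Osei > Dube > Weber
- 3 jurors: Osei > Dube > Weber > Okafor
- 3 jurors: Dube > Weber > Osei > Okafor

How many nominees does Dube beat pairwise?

2

Dube against each rival (19 jurors):
Dube vs Okafor: 2+2+3+3 = 10 for Dube, 9 for Okafor — Dube by 10–9.
Dube vs Osei: 5 to 14, Osei.
Dube vs Weber: Dube preferred on 2+4+3+3 = 12 ballots; Dube wins 12–7.
Dube beats Okafor, Weber; loses to Osei — 2 pairwise wins.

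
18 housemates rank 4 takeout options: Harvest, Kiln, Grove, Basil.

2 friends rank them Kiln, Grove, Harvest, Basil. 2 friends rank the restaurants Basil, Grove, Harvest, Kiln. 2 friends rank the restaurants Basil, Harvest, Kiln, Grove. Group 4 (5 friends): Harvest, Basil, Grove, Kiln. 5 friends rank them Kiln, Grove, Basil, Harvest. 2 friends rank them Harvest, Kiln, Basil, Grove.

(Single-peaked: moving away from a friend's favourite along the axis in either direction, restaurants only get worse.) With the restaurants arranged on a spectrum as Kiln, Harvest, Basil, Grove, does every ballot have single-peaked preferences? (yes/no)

Axis positions: Kiln=1, Harvest=2, Basil=3, Grove=4.
Group 1: ranking walks positions 1-4-2-3; Grove is ranked above Harvest even though Harvest lies between Grove and the peak Kiln on the axis — preferences dip and rise again. Not single-peaked.
Group 2 (peak Basil at position 3): ranking walks positions 3-4-2-1, expanding outward from the peak — single-peaked.
Group 3 (peak Basil at position 3): ranking walks positions 3-2-1-4, expanding outward from the peak — single-peaked.
Group 4 (peak Harvest at position 2): ranking walks positions 2-3-4-1, expanding outward from the peak — single-peaked.
Group 5: ranking walks positions 1-4-3-2; Grove is ranked above Harvest even though Harvest lies between Grove and the peak Kiln on the axis — preferences dip and rise again. Not single-peaked.
Group 6 (peak Harvest at position 2): ranking walks positions 2-1-3-4, expanding outward from the peak — single-peaked.
Group 1 violates single-peakedness, so the profile is not single-peaked on this axis.

no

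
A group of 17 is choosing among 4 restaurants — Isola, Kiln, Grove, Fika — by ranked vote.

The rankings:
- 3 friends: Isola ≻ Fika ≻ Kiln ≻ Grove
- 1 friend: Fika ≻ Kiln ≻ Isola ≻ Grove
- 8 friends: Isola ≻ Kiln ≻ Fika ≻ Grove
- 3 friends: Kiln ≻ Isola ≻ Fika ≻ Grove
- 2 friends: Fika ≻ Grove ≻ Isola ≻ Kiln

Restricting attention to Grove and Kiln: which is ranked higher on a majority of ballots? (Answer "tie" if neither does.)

Kiln

Ballots ranking Grove above Kiln: 2.
Ballots ranking Kiln above Grove: 17 − 2 = 15.
Kiln wins the head-to-head 15–2.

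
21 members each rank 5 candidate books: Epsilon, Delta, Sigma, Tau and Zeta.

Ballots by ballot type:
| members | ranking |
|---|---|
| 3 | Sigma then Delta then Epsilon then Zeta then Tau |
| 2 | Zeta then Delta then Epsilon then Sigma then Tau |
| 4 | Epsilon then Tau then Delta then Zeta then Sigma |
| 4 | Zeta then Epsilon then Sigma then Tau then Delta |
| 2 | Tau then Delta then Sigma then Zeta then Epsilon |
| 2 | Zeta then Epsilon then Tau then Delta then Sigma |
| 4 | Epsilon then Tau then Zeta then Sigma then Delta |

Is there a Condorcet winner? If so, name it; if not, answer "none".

Epsilon

Head-to-head results (21 members):
Epsilon vs Delta: Epsilon, 14–7.
Epsilon vs Sigma: Epsilon, 16–5.
Epsilon vs Tau: Epsilon, 19–2.
Epsilon–Zeta: Epsilon 11–10.
Delta vs Sigma: Sigma wins 11–10.
Delta vs Tau: Tau wins 16–5.
Delta vs Zeta: Zeta, 12–9.
Sigma–Tau: Tau 12–9.
Sigma–Zeta: Zeta 16–5.
Tau vs Zeta: Zeta wins 11–10.
Epsilon defeats every rival head-to-head and is the Condorcet winner.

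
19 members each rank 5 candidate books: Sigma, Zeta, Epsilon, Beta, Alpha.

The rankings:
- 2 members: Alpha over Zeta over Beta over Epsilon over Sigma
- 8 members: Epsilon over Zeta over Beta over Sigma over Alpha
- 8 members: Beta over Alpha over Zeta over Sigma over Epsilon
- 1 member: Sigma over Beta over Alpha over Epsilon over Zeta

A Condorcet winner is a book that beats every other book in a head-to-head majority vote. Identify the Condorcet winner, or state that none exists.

Head-to-head results (19 members):
Sigma vs Zeta: Zeta wins 18–1.
Sigma–Epsilon: Epsilon 10–9.
Sigma vs Beta: Beta wins 18–1.
Sigma vs Alpha: Alpha, 10–9.
Zeta vs Epsilon: Zeta, 10–9.
Zeta vs Beta: Zeta wins 10–9.
Zeta vs Alpha: Alpha wins 11–8.
Epsilon vs Beta: Beta, 11–8.
Epsilon vs Alpha: Alpha, 11–8.
Beta vs Alpha: Beta, 17–2.
Each book drops at least one matchup (Sigma loses to Zeta; Zeta loses to Alpha; Epsilon loses to Zeta; Beta loses to Zeta; Alpha loses to Beta); the cycle Zeta > Beta > Alpha > Zeta rules out a Condorcet winner.

none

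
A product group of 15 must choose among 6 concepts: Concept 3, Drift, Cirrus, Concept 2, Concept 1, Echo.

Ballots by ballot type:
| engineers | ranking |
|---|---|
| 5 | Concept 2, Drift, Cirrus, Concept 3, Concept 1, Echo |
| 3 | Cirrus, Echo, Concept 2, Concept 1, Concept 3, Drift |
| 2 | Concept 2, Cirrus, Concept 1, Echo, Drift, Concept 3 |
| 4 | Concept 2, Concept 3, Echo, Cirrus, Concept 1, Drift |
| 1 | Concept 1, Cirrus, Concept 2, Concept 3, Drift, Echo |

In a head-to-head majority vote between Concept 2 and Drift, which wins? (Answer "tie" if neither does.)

Concept 2

Ballots ranking Concept 2 above Drift: 5 + 3 + 2 + 4 + 1 = 15.
Ballots ranking Drift above Concept 2: 15 − 15 = 0.
Concept 2 wins the head-to-head 15–0.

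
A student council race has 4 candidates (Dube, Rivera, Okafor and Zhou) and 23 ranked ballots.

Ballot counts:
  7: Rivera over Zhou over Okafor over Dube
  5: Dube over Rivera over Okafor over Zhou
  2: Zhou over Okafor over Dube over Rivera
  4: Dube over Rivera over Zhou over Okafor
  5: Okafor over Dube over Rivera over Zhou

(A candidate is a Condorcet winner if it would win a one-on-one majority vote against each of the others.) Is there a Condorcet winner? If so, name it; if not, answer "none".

none

Pairwise majorities:
Dube vs Rivera: 5+2+4+5 = 16 for Dube, 7 for Rivera — Dube by 16–7.
Dube vs Okafor: 9 to 14, Okafor.
Dube vs Zhou: 14 to 9, Dube.
Rivera vs Okafor: 16 to 7, Rivera.
Rivera vs Zhou: 7+5+4+5 = 21 for Rivera, 2 for Zhou — Rivera by 21–2.
Okafor vs Zhou: Okafor is ranked higher on 5+5 = 10 ballots, Zhou on 13. Zhou wins 13–10.
Each candidate drops at least one matchup (Dube loses to Okafor; Rivera loses to Dube; Okafor loses to Rivera; Zhou loses to Dube); the cycle Dube > Rivera > Okafor > Dube rules out a Condorcet winner.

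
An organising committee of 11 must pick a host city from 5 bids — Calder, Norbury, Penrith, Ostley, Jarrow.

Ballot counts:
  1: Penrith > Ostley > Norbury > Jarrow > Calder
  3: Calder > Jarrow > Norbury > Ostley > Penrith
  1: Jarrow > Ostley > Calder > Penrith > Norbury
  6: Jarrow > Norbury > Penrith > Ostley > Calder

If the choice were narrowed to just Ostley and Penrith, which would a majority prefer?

Ballots ranking Ostley above Penrith: 3 + 1 = 4.
Ballots ranking Penrith above Ostley: 11 − 4 = 7.
Penrith wins the head-to-head 7–4.

Penrith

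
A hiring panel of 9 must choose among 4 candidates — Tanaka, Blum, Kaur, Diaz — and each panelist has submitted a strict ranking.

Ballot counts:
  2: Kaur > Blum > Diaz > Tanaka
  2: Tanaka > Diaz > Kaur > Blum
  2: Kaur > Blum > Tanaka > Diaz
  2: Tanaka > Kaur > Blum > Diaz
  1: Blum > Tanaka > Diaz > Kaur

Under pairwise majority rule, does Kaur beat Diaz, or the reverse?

Kaur

Ballots ranking Kaur above Diaz: 2 + 2 + 2 = 6.
Ballots ranking Diaz above Kaur: 9 − 6 = 3.
Kaur wins the head-to-head 6–3.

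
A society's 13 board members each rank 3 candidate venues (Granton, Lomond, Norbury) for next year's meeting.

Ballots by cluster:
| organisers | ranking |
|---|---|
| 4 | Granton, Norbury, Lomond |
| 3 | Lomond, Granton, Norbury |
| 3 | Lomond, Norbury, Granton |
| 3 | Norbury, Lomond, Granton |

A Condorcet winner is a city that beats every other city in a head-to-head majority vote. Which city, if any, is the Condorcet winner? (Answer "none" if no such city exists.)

none

Head-to-head results (13 organisers):
Granton–Lomond: Lomond 9–4.
Granton vs Norbury: Granton is ranked higher on 4+3 = 7 ballots, Norbury on 6. Granton wins 7–6.
Lomond–Norbury: Norbury 7–6.
Every city loses at least once (Granton loses to Lomond; Lomond loses to Norbury; Norbury loses to Granton). The majority relation contains the cycle Granton > Norbury > Lomond > Granton, so there is no Condorcet winner.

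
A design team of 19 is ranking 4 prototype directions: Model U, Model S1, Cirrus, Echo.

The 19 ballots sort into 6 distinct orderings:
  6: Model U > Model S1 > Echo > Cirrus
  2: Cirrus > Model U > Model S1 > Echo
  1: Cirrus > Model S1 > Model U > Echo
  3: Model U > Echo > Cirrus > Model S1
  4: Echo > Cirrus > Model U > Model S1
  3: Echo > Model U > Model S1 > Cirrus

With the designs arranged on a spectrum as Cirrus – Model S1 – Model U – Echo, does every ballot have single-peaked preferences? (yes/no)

Axis positions: Cirrus=1, Model S1=2, Model U=3, Echo=4.
Type 1 (peak Model U at position 3): ranking walks positions 3-2-4-1, expanding outward from the peak — single-peaked.
Type 2: ranking walks positions 1-3-2-4; Model U is ranked above Model S1 even though Model S1 lies between Model U and the peak Cirrus on the axis — preferences dip and rise again. Not single-peaked.
Type 3 (peak Cirrus at position 1): ranking walks positions 1-2-3-4, expanding outward from the peak — single-peaked.
Type 4: ranking walks positions 3-4-1-2; Cirrus is ranked above Model S1 even though Model S1 lies between Cirrus and the peak Model U on the axis — preferences dip and rise again. Not single-peaked.
Type 5: ranking walks positions 4-1-3-2; Cirrus is ranked above Model U even though Model U lies between Cirrus and the peak Echo on the axis — preferences dip and rise again. Not single-peaked.
Type 6 (peak Echo at position 4): ranking walks positions 4-3-2-1, expanding outward from the peak — single-peaked.
Type 2 violates single-peakedness, so the profile is not single-peaked on this axis.

no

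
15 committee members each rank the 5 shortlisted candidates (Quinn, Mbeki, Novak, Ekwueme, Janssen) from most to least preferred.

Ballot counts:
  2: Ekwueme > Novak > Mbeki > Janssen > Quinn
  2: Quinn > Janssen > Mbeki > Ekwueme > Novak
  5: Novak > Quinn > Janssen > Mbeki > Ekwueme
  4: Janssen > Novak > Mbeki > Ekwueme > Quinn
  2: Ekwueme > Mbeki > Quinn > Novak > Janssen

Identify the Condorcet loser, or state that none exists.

Head-to-head results (15 committee members):
Quinn vs Mbeki: 2+5 = 7 for Quinn, 8 for Mbeki — Mbeki by 8–7.
Quinn vs Novak: 4 to 11, Novak.
Quinn vs Ekwueme: Ekwueme wins 8–7.
Quinn vs Janssen: 2+5+2 = 9 for Quinn, 6 for Janssen — Quinn by 9–6.
Mbeki vs Novak: Novak, 11–4.
Mbeki vs Ekwueme: Mbeki wins 11–4.
Mbeki vs Janssen: Mbeki preferred on 2+2 = 4 ballots; Janssen wins 11–4.
Novak vs Ekwueme: 5+4 = 9 for Novak, 6 for Ekwueme — Novak by 9–6.
Novak vs Janssen: Novak wins 9–6.
Ekwueme vs Janssen: Janssen wins 11–4.
Every candidate wins at least one matchup (Quinn beats Janssen; Mbeki beats Quinn; Novak beats Quinn; Ekwueme beats Quinn; Janssen beats Mbeki), so there is no Condorcet loser.

none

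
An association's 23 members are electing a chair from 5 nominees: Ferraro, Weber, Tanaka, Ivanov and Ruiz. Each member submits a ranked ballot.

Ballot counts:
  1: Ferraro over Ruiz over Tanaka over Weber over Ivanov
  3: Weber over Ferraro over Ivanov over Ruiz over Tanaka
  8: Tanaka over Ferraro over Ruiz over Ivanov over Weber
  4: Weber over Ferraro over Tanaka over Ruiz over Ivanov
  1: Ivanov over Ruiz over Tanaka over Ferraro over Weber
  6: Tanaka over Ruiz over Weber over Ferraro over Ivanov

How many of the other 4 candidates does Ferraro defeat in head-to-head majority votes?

2

Ferraro against each rival (23 voters):
Ferraro vs Weber: 10 to 13, Weber.
Ferraro vs Tanaka: Tanaka wins 15–8.
Ferraro vs Ivanov: Ferraro preferred on 1+3+8+4+6 = 22 ballots; Ferraro wins 22–1.
Ferraro vs Ruiz: Ferraro wins 16–7.
Ferraro beats Ivanov, Ruiz; loses to Weber, Tanaka — 2 pairwise wins.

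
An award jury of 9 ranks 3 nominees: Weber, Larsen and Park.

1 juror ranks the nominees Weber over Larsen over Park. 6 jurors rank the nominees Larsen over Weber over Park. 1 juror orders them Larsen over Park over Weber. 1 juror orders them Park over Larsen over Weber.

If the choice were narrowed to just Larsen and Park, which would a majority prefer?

Ballots ranking Larsen above Park: 1 + 6 + 1 = 8.
Ballots ranking Park above Larsen: 9 − 8 = 1.
Larsen wins the head-to-head 8–1.

Larsen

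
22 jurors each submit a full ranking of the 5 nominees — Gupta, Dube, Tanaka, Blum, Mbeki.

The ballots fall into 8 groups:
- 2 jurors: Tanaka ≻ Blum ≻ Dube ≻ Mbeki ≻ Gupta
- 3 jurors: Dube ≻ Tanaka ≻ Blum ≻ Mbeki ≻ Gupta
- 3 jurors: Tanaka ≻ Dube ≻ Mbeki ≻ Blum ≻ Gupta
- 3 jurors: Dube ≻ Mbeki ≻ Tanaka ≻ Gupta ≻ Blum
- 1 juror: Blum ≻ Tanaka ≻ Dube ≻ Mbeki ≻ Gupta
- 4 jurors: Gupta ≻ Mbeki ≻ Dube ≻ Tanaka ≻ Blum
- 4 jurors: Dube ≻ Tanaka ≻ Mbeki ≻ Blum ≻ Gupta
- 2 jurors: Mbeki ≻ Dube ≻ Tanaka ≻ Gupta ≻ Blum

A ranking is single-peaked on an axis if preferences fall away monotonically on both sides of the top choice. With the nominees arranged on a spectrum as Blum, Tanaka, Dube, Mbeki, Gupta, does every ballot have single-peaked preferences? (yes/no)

yes

Axis positions: Blum=1, Tanaka=2, Dube=3, Mbeki=4, Gupta=5.
Group 1 (peak Tanaka at position 2): ranking walks positions 2-1-3-4-5, expanding outward from the peak — single-peaked.
Group 2 (peak Dube at position 3): ranking walks positions 3-2-1-4-5, expanding outward from the peak — single-peaked.
Group 3 (peak Tanaka at position 2): ranking walks positions 2-3-4-1-5, expanding outward from the peak — single-peaked.
Group 4 (peak Dube at position 3): ranking walks positions 3-4-2-5-1, expanding outward from the peak — single-peaked.
Group 5 (peak Blum at position 1): ranking walks positions 1-2-3-4-5, expanding outward from the peak — single-peaked.
Group 6 (peak Gupta at position 5): ranking walks positions 5-4-3-2-1, expanding outward from the peak — single-peaked.
Group 7 (peak Dube at position 3): ranking walks positions 3-2-4-1-5, expanding outward from the peak — single-peaked.
Group 8 (peak Mbeki at position 4): ranking walks positions 4-3-2-5-1, expanding outward from the peak — single-peaked.
Every ranking is single-peaked on this axis.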